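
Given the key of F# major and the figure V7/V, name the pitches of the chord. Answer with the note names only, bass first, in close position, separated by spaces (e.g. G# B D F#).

G# B# D# F#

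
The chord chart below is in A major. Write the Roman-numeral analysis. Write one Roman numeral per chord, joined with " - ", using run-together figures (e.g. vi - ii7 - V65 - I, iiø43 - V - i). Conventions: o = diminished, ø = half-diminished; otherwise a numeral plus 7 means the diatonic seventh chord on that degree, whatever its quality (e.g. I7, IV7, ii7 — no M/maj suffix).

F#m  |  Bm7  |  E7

F#m: root F# is the submediant; minor triad there is vi.
Bm7 has root B, degree 2 in A major, so ii7.
E7 has root E, degree 5 in A major, so V7.

vi - ii7 - V7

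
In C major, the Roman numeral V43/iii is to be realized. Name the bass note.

The applied chord V43/iii is rooted on B: B-D#-F#-A.
The figure 43 means second inversion — the fifth is in the bass.

F#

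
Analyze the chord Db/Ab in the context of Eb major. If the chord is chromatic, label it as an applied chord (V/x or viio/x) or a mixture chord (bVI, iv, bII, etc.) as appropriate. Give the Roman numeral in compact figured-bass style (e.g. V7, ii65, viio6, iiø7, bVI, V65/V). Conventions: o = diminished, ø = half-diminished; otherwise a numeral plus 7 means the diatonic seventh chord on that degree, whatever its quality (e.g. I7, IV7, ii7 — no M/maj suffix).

bVII64

Stacked in thirds the chord is Db-F-Ab: a major triad on Db.
Db is the lowered seventh degree of Eb major (diatonic 7 would be D). This is a major triad on the lowered seventh degree (the subtonic), borrowed from the parallel minor.
With Ab in the bass the chord is in second inversion, so the figured bass is 64.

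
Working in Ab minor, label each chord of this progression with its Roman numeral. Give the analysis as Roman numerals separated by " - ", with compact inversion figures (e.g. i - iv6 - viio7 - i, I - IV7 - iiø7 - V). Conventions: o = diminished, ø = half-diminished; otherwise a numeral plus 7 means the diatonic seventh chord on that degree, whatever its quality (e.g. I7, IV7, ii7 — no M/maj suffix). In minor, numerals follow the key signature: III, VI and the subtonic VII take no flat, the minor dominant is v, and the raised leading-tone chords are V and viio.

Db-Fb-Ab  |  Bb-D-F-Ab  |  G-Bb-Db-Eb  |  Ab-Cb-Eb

iv - V7/V - V65 - i

Db-Fb-Ab has root Db, degree 4 in Ab minor, so iv.
Bb-D-F-Ab is the secondary dominant of V (dominant seventh chord on Bb): V7/V.
G-Bb-Db-Eb: root Eb is the dominant; dominant seventh chord there is V65.
Ab-Cb-Eb: minor triad on Ab = scale degree 1 → i.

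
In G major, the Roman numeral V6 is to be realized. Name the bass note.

F#

V in G major has root D; the chord is D-F#-A.
The figure 6 means first inversion — the third is in the bass.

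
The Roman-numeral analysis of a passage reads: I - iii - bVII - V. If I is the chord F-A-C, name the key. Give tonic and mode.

F major

I is given as F-A-C — a major triad with root F.
If F is scale degree 1 and the mode makes that degree carry a major triad, the tonic is F and the mode is major.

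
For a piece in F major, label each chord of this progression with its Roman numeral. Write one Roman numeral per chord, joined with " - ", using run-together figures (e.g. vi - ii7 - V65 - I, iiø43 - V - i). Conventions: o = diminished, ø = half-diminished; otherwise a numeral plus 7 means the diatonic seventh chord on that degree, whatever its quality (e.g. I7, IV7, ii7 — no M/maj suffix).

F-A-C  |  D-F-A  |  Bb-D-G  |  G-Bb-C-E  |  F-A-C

I - vi - ii6 - V43 - I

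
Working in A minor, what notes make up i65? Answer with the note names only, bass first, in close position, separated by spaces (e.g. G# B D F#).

C E G A

In A minor, the tonic is A, and the diatonic chord built there is a minor seventh chord.
That chord is spelled A-C-E-G.
With the 65 figure the chord is in first inversion; from the bass C upward in close position it reads C-E-G-A.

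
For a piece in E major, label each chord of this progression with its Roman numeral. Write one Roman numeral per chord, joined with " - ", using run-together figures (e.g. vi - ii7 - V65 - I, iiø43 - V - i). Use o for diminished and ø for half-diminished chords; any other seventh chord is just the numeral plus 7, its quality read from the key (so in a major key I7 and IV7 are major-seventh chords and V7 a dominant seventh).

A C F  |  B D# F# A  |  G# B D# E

bII6 - V7 - I65

A-C-F is non-diatonic — a major triad on the lowered supertonic (F): the Neapolitan sixth, bII6 (third, A, in the bass — hence the 6).
B-D#-F#-A: dominant seventh chord on B = scale degree 5 → V7.
G#-B-D#-E has root E, degree 1 in E major, so I65.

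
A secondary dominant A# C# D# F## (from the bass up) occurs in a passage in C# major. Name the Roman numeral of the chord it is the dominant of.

V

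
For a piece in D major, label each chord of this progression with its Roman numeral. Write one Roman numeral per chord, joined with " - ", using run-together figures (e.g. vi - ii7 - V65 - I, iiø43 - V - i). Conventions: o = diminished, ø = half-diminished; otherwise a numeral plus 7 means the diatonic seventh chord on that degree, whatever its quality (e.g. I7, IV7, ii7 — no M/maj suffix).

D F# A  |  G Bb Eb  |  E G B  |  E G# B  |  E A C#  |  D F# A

I - bII6 - ii - V/V - V64 - I

D-F#-A has root D, degree 1 in D major, so I.
G-Bb-Eb: major triad on Eb — chromatic; Eb is the lowered second degree, so this is the Neapolitan sixth, bII6 (third, G, in the bass — hence the 6).
E-G-B has root E, degree 2 in D major, so ii.
E-G#-B is the secondary dominant of V (major triad on E): V/V.
E-A-C#: major triad on A = scale degree 5 → V64.
D-F#-A: major triad on D = scale degree 1 → I.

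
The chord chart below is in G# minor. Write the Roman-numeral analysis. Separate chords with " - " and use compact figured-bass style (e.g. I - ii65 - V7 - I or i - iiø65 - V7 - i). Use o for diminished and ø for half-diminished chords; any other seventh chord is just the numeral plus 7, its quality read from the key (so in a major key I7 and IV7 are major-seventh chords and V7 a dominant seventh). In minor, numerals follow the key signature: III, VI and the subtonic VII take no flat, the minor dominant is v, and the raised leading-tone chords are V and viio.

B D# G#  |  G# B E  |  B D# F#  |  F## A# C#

i6 - VI6 - III - viio

B-D#-G#: root G# is the tonic; minor triad there is i6.
G#-B-E: major triad on E = scale degree 6 → VI6.
B-D#-F#: major triad on B = scale degree 3 → III.
F##-A#-C#: diminished triad on F## = scale degree 7 → viio.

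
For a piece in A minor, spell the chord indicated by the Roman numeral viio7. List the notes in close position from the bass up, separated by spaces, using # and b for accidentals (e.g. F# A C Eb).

In A minor, the leading-tone chord is built on the raised seventh degree, G#.
That chord is spelled G#-B-D-F.

G# B D F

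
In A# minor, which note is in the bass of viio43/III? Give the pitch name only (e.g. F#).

F#

The applied chord viio43/III is rooted on B#: B#-D#-F#-A.
The figure 43 means second inversion — the fifth is in the bass.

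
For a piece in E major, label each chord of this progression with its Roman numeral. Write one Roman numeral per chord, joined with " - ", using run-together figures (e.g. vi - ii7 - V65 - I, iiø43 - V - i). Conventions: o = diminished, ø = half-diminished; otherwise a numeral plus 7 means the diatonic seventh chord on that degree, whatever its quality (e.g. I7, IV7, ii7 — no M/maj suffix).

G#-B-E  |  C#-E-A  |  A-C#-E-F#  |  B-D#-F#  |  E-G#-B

I6 - IV6 - ii65 - V - I

G#-B-E: root E is the tonic; major triad there is I6.
C#-E-A has root A, degree 4 in E major, so IV6.
A-C#-E-F# has root F#, degree 2 in E major, so ii65.
B-D#-F#: root B is the dominant; major triad there is V.
E-G#-B: root E is the tonic; major triad there is I.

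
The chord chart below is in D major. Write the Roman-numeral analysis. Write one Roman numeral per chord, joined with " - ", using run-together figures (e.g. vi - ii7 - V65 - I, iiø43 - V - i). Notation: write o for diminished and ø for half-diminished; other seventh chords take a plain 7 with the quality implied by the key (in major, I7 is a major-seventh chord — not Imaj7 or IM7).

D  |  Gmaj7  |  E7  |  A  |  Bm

I - IV7 - V7/V - V - vi

D: major triad on D = scale degree 1 → I.
Gmaj7: major seventh chord on G = scale degree 4 → IV7.
E7: chromatic; E is V of V, so V7/V.
A: root A is the dominant; major triad there is V.
Bm: minor triad on B = scale degree 6 → vi.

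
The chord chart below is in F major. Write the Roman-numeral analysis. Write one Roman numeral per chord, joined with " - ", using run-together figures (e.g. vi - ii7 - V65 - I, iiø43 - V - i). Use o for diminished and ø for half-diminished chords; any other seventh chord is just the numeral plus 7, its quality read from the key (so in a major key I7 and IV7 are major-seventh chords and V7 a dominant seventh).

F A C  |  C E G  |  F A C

I - V - I

F-A-C: root F is the tonic; major triad there is I.
C-E-G: major triad on C = scale degree 5 → V.
F-A-C has root F, degree 1 in F major, so I.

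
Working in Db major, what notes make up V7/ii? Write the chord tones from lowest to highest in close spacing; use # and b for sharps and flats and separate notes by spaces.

The slash means an applied dominant: we want the dominant of ii. In Db major, ii is Eb minor, and its dominant is built on Bb.
Building a dominant seventh chord on Bb gives Bb-D-F-Ab.

Bb D F Ab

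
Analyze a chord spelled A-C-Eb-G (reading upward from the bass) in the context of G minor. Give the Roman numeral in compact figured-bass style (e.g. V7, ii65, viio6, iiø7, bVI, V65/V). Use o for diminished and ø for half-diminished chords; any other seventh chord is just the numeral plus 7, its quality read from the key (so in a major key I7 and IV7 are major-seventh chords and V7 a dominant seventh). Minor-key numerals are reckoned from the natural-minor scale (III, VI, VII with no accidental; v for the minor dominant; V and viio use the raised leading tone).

Stacked in thirds the chord is A-C-Eb-G: a half-diminished seventh chord on A.
In G minor, A is the supertonic; the diatonic half-diminished seventh chord there is iiø7.

iiø7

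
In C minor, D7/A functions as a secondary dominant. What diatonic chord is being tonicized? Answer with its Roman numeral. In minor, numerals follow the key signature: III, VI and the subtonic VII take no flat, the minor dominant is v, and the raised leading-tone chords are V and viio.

The chord is a dominant seventh chord on D.
A dominant resolves down a perfect fifth: D → G. In C minor, G is scale degree 5, i.e. V.

V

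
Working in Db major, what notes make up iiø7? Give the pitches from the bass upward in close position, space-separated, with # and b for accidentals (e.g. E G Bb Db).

Eb Gb Bbb Db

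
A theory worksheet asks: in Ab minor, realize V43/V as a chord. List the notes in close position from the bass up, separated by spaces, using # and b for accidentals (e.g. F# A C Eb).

F Ab Bb D

V43/V is a secondary dominant — the dominant seventh of V. V in Ab minor is Eb, so the applied chord's root is Bb, a perfect fifth above.
Building a dominant seventh chord on Bb gives Bb-D-F-Ab.
With the 43 figure the chord is in second inversion; from the bass F upward in close position it reads F-Ab-Bb-D.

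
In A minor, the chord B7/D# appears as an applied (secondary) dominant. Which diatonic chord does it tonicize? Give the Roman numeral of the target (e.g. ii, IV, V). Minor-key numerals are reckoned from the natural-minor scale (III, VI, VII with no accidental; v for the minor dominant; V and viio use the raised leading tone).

V

The chord is a dominant seventh chord on B.
A dominant resolves down a perfect fifth: B → E. In A minor, E is scale degree 5, i.e. V.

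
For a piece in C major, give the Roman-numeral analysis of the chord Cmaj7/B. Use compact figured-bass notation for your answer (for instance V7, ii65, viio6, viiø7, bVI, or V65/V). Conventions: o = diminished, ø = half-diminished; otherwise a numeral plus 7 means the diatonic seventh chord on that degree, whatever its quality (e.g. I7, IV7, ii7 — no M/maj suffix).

Stacked in thirds the chord is C-E-G-B: a major seventh chord on C.
C is scale degree 1 in C major, and a major seventh chord on that degree is written I7.
With B in the bass the chord is in third inversion, so the figured bass is 42.

I42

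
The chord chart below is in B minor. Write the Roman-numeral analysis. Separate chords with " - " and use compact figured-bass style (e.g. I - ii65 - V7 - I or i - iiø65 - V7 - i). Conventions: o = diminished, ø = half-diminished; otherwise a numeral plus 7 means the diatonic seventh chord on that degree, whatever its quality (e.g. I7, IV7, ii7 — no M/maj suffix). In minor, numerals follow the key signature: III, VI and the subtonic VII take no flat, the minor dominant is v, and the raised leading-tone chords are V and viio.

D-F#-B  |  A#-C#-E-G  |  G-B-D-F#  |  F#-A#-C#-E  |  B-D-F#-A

i6 - viio7 - VI7 - V7 - i7

D-F#-B: minor triad on B = scale degree 1 → i6.
A#-C#-E-G has root A#, degree 7 in B minor, so viio7.
G-B-D-F#: major seventh chord on G = scale degree 6 → VI7.
F#-A#-C#-E has root F#, degree 5 in B minor, so V7.
B-D-F#-A: root B is the tonic; minor seventh chord there is i7.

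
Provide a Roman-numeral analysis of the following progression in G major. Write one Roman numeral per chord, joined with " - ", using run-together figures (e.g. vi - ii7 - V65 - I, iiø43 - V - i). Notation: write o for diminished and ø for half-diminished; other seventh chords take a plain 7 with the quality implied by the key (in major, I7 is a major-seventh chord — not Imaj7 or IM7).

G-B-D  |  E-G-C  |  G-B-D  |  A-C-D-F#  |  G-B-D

G-B-D has root G, degree 1 in G major, so I.
E-G-C: root C is the subdominant; major triad there is IV6.
G-B-D: major triad on G = scale degree 1 → I.
A-C-D-F#: root D is the dominant; dominant seventh chord there is V43.
G-B-D: major triad on G = scale degree 1 → I.

I - IV6 - I - V43 - I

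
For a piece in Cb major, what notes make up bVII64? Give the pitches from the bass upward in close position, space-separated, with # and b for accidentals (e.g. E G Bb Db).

Fb Bbb Db

bVII64 is a major triad on the lowered seventh degree (the subtonic), borrowed from the parallel minor. In Cb major that root is Bbb.
So the chord is Bbb-Db-Fb.
The figured bass 64 indicates second inversion, placing the fifth (Fb) in the bass: Fb-Bbb-Db.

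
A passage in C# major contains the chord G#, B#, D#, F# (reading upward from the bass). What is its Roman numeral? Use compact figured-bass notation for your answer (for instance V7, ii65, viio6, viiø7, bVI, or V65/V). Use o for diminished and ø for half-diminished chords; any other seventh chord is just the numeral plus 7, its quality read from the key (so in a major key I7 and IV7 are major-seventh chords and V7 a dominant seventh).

V7

The pitches G#-B#-D#-F# form a dominant seventh chord rooted on G#.
G# is scale degree 5 in C# major, and a dominant seventh chord on that degree is written V7.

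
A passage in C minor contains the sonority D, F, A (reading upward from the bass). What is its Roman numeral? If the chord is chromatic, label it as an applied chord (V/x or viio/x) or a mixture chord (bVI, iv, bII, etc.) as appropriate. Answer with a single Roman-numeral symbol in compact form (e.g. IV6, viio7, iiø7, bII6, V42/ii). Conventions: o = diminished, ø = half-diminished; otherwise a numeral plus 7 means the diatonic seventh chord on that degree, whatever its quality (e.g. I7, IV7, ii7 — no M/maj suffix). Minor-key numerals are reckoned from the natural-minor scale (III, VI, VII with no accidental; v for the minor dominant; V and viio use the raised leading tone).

Stacked in thirds the chord is D-F-A: a minor triad on D.
D is the second degree of C minor. This is the minor supertonic, borrowed from the parallel major (the Dorian ii).

ii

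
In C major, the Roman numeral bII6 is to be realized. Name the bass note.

bII in C major has root Db; the chord is Db-F-Ab.
The figure 6 means first inversion — the third is in the bass.

F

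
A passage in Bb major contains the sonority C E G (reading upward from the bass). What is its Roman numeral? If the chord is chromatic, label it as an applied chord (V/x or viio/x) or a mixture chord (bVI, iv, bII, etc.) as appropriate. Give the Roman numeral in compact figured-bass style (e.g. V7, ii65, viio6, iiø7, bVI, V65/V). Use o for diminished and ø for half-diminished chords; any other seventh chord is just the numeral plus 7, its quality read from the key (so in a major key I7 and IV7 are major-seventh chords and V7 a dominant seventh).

V/V

The pitches C-E-G form a major triad rooted on C.
C is not a diatonic chord root with this quality in Bb major, but it lies a perfect fifth above F (V), so the chord functions as an applied dominant of V.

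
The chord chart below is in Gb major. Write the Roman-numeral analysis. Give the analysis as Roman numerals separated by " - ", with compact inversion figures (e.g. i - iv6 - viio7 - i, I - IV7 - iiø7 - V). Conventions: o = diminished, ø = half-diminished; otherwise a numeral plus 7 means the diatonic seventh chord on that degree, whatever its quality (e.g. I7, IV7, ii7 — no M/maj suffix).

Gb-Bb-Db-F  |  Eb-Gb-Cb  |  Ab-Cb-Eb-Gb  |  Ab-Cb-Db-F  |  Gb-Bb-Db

Gb-Bb-Db-F has root Gb, degree 1 in Gb major, so I7.
Eb-Gb-Cb: root Cb is the subdominant; major triad there is IV6.
Ab-Cb-Eb-Gb: root Ab is the supertonic; minor seventh chord there is ii7.
Ab-Cb-Db-F: root Db is the dominant; dominant seventh chord there is V43.
Gb-Bb-Db has root Gb, degree 1 in Gb major, so I.

I7 - IV6 - ii7 - V43 - I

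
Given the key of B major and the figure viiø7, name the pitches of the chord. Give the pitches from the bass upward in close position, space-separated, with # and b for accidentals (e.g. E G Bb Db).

A# C# E G#

In B major, scale degree 7 is A#, and the diatonic chord built there is a half-diminished seventh chord.
That chord is spelled A#-C#-E-G#.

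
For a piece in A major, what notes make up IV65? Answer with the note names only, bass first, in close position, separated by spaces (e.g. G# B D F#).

F# A C# D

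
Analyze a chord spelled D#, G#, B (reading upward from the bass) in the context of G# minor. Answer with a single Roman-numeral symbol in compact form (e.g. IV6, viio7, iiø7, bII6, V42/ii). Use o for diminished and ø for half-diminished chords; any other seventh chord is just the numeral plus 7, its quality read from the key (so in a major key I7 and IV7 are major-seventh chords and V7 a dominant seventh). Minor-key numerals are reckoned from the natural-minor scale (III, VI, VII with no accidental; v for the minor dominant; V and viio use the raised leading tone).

i64

Stacked in thirds the chord is G#-B-D#: a minor triad on G#.
In G# minor, G# is the tonic; the diatonic minor triad there is i.
With D# in the bass the chord is in second inversion, so the figured bass is 64.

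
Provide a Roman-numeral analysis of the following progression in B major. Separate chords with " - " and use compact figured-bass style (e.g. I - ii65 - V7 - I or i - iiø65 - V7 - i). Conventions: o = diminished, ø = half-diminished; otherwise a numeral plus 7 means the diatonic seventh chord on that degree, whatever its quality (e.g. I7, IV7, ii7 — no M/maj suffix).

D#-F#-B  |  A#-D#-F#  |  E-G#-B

I6 - iii64 - IV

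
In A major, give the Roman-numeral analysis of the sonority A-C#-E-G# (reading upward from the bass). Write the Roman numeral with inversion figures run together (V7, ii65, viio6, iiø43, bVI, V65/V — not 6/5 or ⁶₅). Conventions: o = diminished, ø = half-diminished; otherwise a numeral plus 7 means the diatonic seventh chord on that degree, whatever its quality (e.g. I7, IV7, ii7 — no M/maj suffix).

I7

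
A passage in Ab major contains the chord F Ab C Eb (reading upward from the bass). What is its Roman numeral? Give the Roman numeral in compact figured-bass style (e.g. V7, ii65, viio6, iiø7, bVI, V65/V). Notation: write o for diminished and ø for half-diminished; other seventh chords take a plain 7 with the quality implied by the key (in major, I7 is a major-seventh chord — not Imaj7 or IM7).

Stacked in thirds the chord is F-Ab-C-Eb: a minor seventh chord on F.
F is scale degree 6 in Ab major, and a minor seventh chord on that degree is written vi7.

vi7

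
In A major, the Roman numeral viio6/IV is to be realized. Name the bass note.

E

The applied chord viio6/IV is rooted on C#: C#-E-G.
The figure 6 means first inversion — the third is in the bass.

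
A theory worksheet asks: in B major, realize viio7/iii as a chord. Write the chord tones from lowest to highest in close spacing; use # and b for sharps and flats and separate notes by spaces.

viio7/iii is a secondary leading-tone chord. The target iii is D# in B major; the applied chord is rooted a semitone below, on C##.
Building a fully diminished seventh chord on C## gives C##-E#-G#-B.

C## E# G# B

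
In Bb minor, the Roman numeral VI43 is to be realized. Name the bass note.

Db

VI in Bb minor has root Gb; the chord is Gb-Bb-Db-F.
The figure 43 means second inversion — the fifth is in the bass.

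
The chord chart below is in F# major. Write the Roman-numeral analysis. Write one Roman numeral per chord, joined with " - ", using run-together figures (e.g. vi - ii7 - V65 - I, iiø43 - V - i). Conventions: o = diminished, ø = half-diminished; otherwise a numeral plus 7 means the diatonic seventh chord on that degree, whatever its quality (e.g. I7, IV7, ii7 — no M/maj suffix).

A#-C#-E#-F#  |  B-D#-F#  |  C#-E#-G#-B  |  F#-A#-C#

A#-C#-E#-F#: major seventh chord on F# = scale degree 1 → I65.
B-D#-F# has root B, degree 4 in F# major, so IV.
C#-E#-G#-B has root C#, degree 5 in F# major, so V7.
F#-A#-C#: root F# is the tonic; major triad there is I.

I65 - IV - V7 - I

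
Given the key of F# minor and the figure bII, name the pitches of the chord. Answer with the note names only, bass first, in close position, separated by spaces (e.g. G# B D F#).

bII is the Neapolitan chord — a major triad on the lowered second degree. In F# minor that root is G.
So the chord is G-B-D.

G B D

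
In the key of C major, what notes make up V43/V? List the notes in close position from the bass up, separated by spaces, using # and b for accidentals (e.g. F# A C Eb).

The slash means an applied dominant: we want the dominant of V. In C major, V is G major, and its dominant is built on D.
Building a dominant seventh chord on D gives D-F#-A-C.
With the 43 figure the chord is in second inversion; from the bass A upward in close position it reads A-C-D-F#.

A C D F#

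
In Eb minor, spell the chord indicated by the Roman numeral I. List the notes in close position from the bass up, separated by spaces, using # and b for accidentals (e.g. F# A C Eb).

Scale degree 1 in Eb minor is Eb; here the chord built on it is altered to a major triad. I is the major tonic (Picardy third), borrowed from the parallel major.
So the chord is Eb-G-Bb, a major triad.

Eb G Bb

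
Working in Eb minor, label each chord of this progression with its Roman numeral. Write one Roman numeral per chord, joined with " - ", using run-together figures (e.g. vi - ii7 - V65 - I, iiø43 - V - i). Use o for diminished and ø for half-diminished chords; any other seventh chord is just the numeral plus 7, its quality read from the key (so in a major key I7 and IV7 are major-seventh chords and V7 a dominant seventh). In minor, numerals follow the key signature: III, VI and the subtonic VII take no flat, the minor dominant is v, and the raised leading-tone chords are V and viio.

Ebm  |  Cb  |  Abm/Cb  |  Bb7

i - VI - iv6 - V7

Ebm has root Eb, degree 1 in Eb minor, so i.
Cb has root Cb, degree 6 in Eb minor, so VI.
Abm/Cb: minor triad on Ab = scale degree 4 → iv6.
Bb7: root Bb is the dominant; dominant seventh chord there is V7.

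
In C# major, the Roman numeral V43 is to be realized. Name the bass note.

V in C# major has root G#; the chord is G#-B#-D#-F#.
The figure 43 means second inversion — the fifth is in the bass.

D#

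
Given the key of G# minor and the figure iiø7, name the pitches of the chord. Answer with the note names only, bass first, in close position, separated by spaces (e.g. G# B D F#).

In G# minor, the second degree is A#, and the diatonic chord built there is a half-diminished seventh chord.
Stacking thirds from A# gives A#-C#-E-G#.

A# C# E G#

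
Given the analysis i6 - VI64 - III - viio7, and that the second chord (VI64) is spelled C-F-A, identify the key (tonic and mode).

The chord F/C is a major triad rooted on F; its label is VI64.
If F is scale degree 6 and the mode makes that degree carry a major triad, the tonic is A and the mode is minor.

A minor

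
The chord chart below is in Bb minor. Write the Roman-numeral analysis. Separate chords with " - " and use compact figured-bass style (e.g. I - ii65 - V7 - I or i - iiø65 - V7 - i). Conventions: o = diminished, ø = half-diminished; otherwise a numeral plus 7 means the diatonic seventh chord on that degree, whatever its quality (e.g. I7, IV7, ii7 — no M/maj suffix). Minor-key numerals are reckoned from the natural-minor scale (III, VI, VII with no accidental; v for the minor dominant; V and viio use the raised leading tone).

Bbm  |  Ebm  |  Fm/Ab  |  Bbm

i - iv - v6 - i

Bbm has root Bb, degree 1 in Bb minor, so i.
Ebm: minor triad on Eb = scale degree 4 → iv.
Fm/Ab has root F, degree 5 in Bb minor, so v6.
Bbm: minor triad on Bb = scale degree 1 → i.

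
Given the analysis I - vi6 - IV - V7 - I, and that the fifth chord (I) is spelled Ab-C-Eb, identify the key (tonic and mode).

Ab major

The chord Ab is a major triad rooted on Ab; its label is I.
If Ab is scale degree 1 and the mode makes that degree carry a major triad, the tonic is Ab and the mode is major.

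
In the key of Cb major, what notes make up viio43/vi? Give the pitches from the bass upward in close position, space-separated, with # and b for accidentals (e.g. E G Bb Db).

viio43/vi is a secondary leading-tone chord. The target vi is Ab in Cb major; the applied chord is rooted a semitone below, on G.
Building a fully diminished seventh chord on G gives G-Bb-Db-Fb.
The figured bass 43 indicates second inversion, placing the fifth (Db) in the bass: Db-Fb-G-Bb.

Db Fb G Bb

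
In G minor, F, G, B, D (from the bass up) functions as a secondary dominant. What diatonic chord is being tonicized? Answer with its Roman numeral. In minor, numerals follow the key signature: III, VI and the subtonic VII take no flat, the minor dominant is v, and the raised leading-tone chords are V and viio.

The chord is a dominant seventh chord on G.
A dominant resolves down a perfect fifth: G → C. In G minor, C is scale degree 4, i.e. iv.

iv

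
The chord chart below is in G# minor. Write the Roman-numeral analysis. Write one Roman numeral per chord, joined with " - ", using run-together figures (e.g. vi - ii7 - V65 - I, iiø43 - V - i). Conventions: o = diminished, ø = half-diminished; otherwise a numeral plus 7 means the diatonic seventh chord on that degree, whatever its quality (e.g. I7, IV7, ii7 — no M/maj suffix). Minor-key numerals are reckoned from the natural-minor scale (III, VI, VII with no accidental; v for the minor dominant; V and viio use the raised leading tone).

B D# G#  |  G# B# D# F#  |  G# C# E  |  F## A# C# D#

i6 - V7/iv - iv64 - V65

B-D#-G#: minor triad on G# = scale degree 1 → i6.
G#-B#-D#-F#: a dominant seventh chord on G#, the applied dominant of iv → V7/iv.
G#-C#-E: minor triad on C# = scale degree 4 → iv64.
F##-A#-C#-D#: dominant seventh chord on D# = scale degree 5 → V65.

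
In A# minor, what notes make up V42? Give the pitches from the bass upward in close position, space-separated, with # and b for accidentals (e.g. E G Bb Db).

D# E# G## B#

In A# minor, scale degree 5 is E#. The dominant is major (leading tone raised), so V is a dominant seventh chord.
That chord is spelled E#-G##-B#-D#.
The figured bass 42 indicates third inversion, placing the seventh (D#) in the bass: D#-E#-G##-B#.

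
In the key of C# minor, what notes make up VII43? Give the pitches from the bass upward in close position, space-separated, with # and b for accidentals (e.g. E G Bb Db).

F# A B D#

The numeral's case and figure indicate a dominant seventh chord. In C# minor its root, scale degree 7, is B.
Stacking thirds from B gives B-D#-F#-A.
With the 43 figure the chord is in second inversion; from the bass F# upward in close position it reads F#-A-B-D#.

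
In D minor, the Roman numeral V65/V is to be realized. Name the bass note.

The applied chord V65/V is rooted on E: E-G#-B-D.
The figure 65 means first inversion — the third is in the bass.

G#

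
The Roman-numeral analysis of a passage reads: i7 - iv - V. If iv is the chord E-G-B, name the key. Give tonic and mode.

B minor

iv is given as E-G-B — a minor triad with root E.
iv on E implies E is the subdominant; that puts the tonic at B, and the lowercase numeral fits minor mode.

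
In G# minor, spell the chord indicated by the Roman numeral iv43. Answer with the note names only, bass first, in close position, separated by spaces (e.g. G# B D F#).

G# B C# E

In G# minor, the subdominant is C#, and the diatonic chord built there is a minor seventh chord.
Stacking thirds from C# gives C#-E-G#-B.
The figured bass 43 indicates second inversion, placing the fifth (G#) in the bass: G#-B-C#-E.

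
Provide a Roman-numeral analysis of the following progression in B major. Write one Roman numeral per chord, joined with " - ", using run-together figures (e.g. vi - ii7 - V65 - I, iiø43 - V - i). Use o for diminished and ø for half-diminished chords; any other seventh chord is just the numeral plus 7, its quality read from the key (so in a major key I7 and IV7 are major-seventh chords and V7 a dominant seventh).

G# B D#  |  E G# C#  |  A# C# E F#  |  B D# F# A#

vi - ii6 - V65 - I7

G#-B-D#: root G# is the submediant; minor triad there is vi.
E-G#-C#: minor triad on C# = scale degree 2 → ii6.
A#-C#-E-F# has root F#, degree 5 in B major, so V65.
B-D#-F#-A# has root B, degree 1 in B major, so I7.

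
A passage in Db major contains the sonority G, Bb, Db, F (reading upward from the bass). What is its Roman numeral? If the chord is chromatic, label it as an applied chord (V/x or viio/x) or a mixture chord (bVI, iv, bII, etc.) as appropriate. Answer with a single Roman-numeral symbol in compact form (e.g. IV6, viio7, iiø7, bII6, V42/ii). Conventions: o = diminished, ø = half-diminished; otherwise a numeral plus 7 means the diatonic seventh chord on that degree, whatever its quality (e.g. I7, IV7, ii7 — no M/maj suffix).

viiø7/V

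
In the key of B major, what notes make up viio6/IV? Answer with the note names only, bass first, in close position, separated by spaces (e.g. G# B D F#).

F# A D#

viio6/IV is a secondary leading-tone chord. The target IV is E in B major; the applied chord is rooted a semitone below, on D#.
Building a diminished triad on D# gives D#-F#-A.
With the 6 figure the chord is in first inversion; from the bass F# upward in close position it reads F#-A-D#.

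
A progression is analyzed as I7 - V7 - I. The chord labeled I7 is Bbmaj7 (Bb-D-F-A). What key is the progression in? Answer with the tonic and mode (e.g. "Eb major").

The chord Bbmaj7 is a major seventh chord rooted on Bb; its label is I7.
If Bb is scale degree 1 and the mode makes that degree carry a major seventh chord, the tonic is Bb and the mode is major.

Bb major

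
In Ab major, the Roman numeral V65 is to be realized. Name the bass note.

G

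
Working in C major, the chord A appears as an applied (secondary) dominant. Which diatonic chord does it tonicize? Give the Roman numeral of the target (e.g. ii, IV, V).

The chord is a major triad on A.
A dominant resolves down a perfect fifth: A → D. In C major, D is scale degree 2, i.e. ii.

ii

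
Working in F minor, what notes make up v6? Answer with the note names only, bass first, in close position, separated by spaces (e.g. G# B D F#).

In F minor, the dominant is C, and the diatonic chord built there is a minor triad.
That chord is spelled C-Eb-G.
The figured bass 6 indicates first inversion, placing the third (Eb) in the bass: Eb-G-C.

Eb G C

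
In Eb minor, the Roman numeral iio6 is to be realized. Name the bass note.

Ab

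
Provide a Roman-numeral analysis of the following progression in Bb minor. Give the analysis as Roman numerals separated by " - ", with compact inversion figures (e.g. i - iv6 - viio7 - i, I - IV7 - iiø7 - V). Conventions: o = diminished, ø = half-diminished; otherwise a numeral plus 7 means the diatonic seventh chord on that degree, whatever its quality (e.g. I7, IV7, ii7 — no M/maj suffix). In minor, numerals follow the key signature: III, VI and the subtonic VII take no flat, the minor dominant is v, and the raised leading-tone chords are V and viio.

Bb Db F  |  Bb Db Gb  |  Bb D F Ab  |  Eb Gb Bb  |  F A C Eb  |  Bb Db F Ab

i - VI6 - V7/iv - iv - V7 - i7

Bb-Db-F has root Bb, degree 1 in Bb minor, so i.
Bb-Db-Gb: root Gb is the submediant; major triad there is VI6.
Bb-D-F-Ab: a dominant seventh chord on Bb, the applied dominant of iv → V7/iv.
Eb-Gb-Bb has root Eb, degree 4 in Bb minor, so iv.
F-A-C-Eb: dominant seventh chord on F = scale degree 5 → V7.
Bb-Db-F-Ab: minor seventh chord on Bb = scale degree 1 → i7.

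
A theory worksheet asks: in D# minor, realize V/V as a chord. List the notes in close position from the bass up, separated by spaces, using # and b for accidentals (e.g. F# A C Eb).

E# G## B#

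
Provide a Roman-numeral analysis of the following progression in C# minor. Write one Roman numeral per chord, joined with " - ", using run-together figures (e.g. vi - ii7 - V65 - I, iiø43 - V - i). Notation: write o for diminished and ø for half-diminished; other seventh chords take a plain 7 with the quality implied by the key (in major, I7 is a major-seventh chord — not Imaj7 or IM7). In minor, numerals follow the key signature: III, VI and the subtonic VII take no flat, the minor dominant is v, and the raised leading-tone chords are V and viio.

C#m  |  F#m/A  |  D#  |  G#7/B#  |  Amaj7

i - iv6 - V/V - V65 - VI7

C#m has root C#, degree 1 in C# minor, so i.
F#m/A has root F#, degree 4 in C# minor, so iv6.
D#: chromatic; D# is V of V, so V/V.
G#7/B# has root G#, degree 5 in C# minor, so V65.
Amaj7 has root A, degree 6 in C# minor, so VI7.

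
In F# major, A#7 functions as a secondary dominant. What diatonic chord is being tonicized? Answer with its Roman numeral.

vi

The chord is a dominant seventh chord on A#.
A dominant resolves down a perfect fifth: A# → D#. In F# major, D# is scale degree 6, i.e. vi.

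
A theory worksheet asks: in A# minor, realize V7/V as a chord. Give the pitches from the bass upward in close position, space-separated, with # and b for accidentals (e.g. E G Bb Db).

B# D## F## A#

The slash means an applied dominant: we want the dominant of V. In A# minor, V is E# major, and its dominant is built on B#.
Building a dominant seventh chord on B# gives B#-D##-F##-A#.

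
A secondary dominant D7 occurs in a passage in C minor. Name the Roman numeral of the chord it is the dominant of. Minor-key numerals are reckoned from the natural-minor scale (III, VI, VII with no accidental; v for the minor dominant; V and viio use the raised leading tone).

The chord is a dominant seventh chord on D.
A dominant resolves down a perfect fifth: D → G. In C minor, G is scale degree 5, i.e. V.

V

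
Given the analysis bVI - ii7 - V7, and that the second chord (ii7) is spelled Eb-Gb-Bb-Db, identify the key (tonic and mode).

Db major

The anchor chord is a minor seventh chord on Eb, labeled ii7.
If Eb is scale degree 2 and the mode makes that degree carry a minor seventh chord, the tonic is Db and the mode is major.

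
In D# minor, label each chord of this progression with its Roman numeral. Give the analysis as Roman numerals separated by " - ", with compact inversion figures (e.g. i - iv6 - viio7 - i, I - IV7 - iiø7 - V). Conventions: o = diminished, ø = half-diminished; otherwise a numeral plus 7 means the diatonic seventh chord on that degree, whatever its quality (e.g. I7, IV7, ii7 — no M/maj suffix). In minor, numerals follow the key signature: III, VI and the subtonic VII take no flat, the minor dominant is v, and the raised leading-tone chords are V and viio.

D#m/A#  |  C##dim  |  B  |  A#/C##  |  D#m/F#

i64 - viio - VI - V6 - i6

D#m/A#: root D# is the tonic; minor triad there is i64.
C##dim has root C##, degree 7 in D# minor, so viio.
B: root B is the submediant; major triad there is VI.
A#/C##: root A# is the dominant; major triad there is V6.
D#m/F#: minor triad on D# = scale degree 1 → i6.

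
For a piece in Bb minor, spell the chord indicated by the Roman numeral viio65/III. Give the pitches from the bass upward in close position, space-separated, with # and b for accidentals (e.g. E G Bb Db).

Eb Gb Bbb C

viio65/III is a secondary leading-tone chord. The target III is Db in Bb minor; the applied chord is rooted a semitone below, on C.
Building a fully diminished seventh chord on C gives C-Eb-Gb-Bbb.
The figured bass 65 indicates first inversion, placing the third (Eb) in the bass: Eb-Gb-Bbb-C.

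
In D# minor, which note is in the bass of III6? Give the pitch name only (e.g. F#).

III in D# minor has root F#; the chord is F#-A#-C#.
The figure 6 means first inversion — the third is in the bass.

A#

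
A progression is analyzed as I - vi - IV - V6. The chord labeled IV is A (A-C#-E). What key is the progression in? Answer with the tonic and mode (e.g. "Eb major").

E major

The chord A is a major triad rooted on A; its label is IV.
IV on A implies A is the subdominant; that puts the tonic at E, and the uppercase numeral fits major mode.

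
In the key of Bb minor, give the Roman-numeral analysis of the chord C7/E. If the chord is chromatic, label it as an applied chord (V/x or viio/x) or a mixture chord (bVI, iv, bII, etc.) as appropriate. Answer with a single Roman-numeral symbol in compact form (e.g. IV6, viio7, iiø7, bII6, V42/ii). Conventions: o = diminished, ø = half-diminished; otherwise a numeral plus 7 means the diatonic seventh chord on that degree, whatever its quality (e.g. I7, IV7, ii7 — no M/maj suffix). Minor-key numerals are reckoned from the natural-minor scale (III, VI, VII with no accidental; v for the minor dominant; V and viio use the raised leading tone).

The pitches C-E-G-Bb form a dominant seventh chord rooted on C.
C is not a diatonic chord root with this quality in Bb minor, but it lies a perfect fifth above F (V), so the chord functions as an applied dominant of V.
With E in the bass the chord is in first inversion, so the figured bass is 65.

V65/V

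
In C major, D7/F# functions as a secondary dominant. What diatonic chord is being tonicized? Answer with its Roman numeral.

V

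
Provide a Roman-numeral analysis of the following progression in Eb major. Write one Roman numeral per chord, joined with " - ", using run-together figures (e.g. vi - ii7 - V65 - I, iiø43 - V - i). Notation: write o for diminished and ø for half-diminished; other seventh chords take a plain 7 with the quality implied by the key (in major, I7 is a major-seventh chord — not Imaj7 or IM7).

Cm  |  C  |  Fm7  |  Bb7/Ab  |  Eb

vi - V/ii - ii7 - V42 - I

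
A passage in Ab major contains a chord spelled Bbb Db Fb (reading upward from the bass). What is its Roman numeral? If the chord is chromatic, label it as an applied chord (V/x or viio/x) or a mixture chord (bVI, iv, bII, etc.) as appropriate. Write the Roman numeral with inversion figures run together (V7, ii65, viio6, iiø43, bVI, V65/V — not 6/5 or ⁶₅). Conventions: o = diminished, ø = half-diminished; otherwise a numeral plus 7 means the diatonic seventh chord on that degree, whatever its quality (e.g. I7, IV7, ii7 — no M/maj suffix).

bII

Stacked in thirds the chord is Bbb-Db-Fb: a major triad on Bbb.
Bbb is the lowered second degree of Ab major (diatonic 2 would be Bb). This is the Neapolitan chord — a major triad on the lowered second degree.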